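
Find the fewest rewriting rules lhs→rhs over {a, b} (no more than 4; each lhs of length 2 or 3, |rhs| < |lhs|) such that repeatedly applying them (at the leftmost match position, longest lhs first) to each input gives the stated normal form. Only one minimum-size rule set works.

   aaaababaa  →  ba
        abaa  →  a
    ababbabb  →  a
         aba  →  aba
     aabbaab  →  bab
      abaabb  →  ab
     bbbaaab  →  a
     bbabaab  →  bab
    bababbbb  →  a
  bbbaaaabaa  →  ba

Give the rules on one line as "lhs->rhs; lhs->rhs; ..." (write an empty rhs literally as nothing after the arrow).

aa->b; abb->bb; bb->a; bbb->a

  | aaaababaa => baababaa => bbbabaa => aabaa => bbaa => aaa => ba
  | abaa => abb => bb => a
  | ababbabb => abbbabb => bbbabb => aabb => bbb => a
  | aba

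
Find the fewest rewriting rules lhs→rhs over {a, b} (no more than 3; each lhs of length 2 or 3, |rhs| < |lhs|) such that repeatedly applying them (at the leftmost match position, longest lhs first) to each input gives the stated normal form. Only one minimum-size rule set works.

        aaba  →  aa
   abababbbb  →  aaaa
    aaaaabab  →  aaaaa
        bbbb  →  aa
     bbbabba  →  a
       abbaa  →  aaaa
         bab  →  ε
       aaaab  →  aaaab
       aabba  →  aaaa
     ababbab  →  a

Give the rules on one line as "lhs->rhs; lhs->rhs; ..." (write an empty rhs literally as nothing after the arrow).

ba->; bab->; bb->a

  | aaba => aa
  | abababbbb => aabbbb => aaabb => aaaa
  | aaaaabab => aaaaa
  | bbbb => abb => aa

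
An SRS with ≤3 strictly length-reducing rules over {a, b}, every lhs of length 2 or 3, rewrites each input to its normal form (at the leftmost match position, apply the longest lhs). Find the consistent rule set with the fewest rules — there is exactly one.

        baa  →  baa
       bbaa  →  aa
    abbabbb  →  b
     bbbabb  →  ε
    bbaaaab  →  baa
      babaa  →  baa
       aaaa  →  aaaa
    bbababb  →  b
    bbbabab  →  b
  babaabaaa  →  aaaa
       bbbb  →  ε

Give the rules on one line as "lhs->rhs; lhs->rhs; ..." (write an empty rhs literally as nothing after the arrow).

  | baa
  | bbaa => aa
  | abbabbb => babbb => bbb => b
  | bbbabb => babb => bb => ε

aab->ba; ab->; bb->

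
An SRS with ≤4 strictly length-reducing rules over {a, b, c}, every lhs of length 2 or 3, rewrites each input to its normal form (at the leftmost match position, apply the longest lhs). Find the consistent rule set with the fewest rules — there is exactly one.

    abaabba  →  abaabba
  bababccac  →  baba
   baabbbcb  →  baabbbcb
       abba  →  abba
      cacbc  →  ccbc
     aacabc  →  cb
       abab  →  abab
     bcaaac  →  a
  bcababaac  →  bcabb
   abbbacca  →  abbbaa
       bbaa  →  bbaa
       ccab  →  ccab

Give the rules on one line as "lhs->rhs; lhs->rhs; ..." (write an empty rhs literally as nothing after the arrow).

  | abaabba
  | bababccac => babbcac => babbcc => baba
  | baabbbcb
  | abba

abc->b; ac->c; acc->a; bcc->a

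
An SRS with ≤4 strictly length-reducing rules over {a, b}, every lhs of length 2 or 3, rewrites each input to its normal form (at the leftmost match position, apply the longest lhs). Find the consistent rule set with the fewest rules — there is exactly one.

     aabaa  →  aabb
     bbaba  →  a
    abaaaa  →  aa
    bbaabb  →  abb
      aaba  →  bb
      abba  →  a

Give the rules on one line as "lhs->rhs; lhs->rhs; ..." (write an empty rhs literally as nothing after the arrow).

aaa->bb; ba->a; baa->bb; bba->

  | aabaa => aabb
  | bbaba => ba => a
  | abaaaa => abbaa => aa
  | bbaabb => abb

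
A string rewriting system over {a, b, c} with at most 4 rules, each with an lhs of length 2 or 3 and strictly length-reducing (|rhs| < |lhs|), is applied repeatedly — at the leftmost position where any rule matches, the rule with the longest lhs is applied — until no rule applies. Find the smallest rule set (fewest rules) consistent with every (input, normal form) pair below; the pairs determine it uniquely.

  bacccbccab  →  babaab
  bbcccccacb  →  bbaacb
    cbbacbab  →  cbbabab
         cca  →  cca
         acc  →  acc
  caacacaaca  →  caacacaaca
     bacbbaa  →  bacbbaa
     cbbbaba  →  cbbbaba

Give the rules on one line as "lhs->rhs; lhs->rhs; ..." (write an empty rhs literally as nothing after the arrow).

bcc->ba; cba->ba; ccc->

  | bacccbccab => babccab => babaab
  | bbcccccacb => bbacccacb => bbaacb
  | cbbacbab => cbbabab
  | cca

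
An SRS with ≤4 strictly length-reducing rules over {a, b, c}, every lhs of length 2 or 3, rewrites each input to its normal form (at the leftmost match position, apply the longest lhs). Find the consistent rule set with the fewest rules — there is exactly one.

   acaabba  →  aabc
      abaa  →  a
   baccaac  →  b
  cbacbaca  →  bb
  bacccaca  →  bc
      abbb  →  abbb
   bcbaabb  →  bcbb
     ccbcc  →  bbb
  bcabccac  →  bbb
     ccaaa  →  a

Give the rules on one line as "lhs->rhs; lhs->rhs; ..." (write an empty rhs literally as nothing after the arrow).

  | acaabba => aabba => aabc
  | abaa => aca => a
  | baccaac => cccaac => bcaac => bac => cc => b
  | cbacbaca => cccbaca => bcbaca => bccca => bbca => bb

ba->c; ca->; cc->b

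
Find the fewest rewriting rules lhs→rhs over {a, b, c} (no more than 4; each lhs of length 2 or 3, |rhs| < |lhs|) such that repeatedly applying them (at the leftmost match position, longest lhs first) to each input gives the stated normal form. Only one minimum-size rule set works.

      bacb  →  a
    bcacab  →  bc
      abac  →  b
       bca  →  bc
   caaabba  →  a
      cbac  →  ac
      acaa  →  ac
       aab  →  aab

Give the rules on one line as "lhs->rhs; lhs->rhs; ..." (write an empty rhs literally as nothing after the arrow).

  | bacb => acb => a
  | bcacab => bccab => bccb => bc
  | abac => aac => b
  | bca => bc

aac->b; ba->a; ca->c; cb->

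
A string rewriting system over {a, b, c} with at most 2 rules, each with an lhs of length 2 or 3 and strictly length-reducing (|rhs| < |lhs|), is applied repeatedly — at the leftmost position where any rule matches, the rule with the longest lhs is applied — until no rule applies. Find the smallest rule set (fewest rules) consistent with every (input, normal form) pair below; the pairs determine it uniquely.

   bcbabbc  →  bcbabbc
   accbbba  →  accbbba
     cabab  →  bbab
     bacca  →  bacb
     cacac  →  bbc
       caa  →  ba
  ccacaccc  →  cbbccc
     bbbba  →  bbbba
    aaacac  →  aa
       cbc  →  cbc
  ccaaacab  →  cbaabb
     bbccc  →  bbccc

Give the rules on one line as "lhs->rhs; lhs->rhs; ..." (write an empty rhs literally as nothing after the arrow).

  | bcbabbc
  | accbbba
  | cabab => bbab
  | bacca => bacb

abc->; ca->b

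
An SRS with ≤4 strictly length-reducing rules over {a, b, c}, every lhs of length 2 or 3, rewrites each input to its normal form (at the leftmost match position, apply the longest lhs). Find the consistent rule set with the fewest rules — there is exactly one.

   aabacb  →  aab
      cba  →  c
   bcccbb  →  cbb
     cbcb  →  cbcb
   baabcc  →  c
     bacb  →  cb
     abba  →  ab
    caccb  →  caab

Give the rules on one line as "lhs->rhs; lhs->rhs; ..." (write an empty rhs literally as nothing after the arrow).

aba->c; ba->; cc->a

  | aabacb => accb => aab
  | cba => c
  | bcccbb => bacbb => cbb
  | cbcb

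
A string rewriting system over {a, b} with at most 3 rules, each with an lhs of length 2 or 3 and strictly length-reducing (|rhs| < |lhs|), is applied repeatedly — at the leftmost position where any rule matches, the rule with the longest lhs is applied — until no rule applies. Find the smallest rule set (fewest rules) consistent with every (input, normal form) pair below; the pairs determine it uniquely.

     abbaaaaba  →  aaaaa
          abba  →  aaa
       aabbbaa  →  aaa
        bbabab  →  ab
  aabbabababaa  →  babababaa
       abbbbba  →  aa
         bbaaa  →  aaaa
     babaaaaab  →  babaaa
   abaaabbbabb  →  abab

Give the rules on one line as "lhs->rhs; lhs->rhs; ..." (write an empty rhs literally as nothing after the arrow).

aab->; bb->a

  | abbaaaaba => aaaaaaba => aaaaa
  | abba => aaa
  | aabbbaa => bbaa => aaa
  | bbabab => aabab => ab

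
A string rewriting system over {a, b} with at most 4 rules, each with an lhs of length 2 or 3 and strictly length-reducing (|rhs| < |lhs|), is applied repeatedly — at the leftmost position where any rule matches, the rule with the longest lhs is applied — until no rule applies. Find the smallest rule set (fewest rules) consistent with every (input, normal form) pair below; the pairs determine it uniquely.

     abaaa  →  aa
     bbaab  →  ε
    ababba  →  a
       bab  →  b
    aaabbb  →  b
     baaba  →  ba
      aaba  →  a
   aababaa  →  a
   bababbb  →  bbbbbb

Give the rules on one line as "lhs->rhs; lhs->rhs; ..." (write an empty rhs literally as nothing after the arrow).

aab->; ab->; aba->bb; bba->a

  | abaaa => bbaa => aa
  | bbaab => aab => ε
  | ababba => bbbba => bba => a
  | bab => b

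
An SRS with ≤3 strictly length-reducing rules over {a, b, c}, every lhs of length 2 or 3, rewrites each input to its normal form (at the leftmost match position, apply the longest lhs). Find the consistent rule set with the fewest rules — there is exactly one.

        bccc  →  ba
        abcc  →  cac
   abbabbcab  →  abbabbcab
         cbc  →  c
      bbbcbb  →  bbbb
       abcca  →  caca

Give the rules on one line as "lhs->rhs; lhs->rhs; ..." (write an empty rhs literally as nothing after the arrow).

abc->ca; cb->; ccc->a

  | bccc => ba
  | abcc => cac
  | abbabbcab
  | cbc => c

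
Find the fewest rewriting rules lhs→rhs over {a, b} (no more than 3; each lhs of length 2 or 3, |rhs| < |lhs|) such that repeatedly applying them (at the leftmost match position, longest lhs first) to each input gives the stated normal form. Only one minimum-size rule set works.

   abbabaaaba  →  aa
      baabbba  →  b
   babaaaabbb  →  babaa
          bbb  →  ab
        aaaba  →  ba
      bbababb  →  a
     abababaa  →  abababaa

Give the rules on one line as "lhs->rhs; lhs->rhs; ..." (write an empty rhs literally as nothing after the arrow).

  | abbabaaaba => aaabaaaba => baaaba => bba => aa
  | baabbba => baabba => baaba => baaa => b
  | babaaaabbb => bababbb => babaab => babaa
  | bbb => ab

aaa->; aab->aa; bb->a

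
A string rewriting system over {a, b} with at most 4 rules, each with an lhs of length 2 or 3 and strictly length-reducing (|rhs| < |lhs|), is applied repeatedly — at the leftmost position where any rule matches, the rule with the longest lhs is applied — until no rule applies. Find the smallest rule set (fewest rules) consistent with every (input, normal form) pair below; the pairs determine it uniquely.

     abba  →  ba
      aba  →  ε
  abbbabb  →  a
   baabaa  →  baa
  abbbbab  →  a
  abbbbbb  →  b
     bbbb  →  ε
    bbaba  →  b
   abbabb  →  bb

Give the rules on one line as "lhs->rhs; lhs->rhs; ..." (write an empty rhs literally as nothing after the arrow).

ab->; aba->; bba->b; bbb->a

  | abba => ba
  | aba => ε
  | abbbabb => bbabb => bbb => a
  | baabaa => baa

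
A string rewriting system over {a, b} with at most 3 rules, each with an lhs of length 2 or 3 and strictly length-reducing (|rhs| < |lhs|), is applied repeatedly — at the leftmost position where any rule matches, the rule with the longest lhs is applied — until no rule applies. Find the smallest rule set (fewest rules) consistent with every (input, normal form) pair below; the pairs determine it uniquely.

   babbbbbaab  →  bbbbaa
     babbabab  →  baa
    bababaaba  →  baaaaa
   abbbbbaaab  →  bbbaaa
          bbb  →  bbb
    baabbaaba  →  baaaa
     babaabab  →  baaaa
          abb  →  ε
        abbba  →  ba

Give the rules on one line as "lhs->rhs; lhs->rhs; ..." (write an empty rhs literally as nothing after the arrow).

  | babbbbbaab => bbbbaab => bbbbaa
  | babbabab => babab => baab => baa
  | bababaaba => baabaaba => baaaaba => baaaaa
  | abbbbbaaab => bbbaaab => bbbaaa

ab->a; abb->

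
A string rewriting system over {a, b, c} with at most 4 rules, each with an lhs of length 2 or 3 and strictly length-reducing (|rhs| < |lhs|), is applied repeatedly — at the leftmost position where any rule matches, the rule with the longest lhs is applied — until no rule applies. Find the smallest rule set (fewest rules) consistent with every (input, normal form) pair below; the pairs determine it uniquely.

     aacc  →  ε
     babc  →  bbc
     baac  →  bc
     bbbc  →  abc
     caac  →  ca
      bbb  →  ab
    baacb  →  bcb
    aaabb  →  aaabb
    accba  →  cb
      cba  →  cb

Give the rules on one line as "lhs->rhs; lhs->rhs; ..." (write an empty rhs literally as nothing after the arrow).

  | aacc => ac => ε
  | babc => bbc
  | baac => bac => bc
  | bbbc => abc

ac->; ba->b; bbb->ab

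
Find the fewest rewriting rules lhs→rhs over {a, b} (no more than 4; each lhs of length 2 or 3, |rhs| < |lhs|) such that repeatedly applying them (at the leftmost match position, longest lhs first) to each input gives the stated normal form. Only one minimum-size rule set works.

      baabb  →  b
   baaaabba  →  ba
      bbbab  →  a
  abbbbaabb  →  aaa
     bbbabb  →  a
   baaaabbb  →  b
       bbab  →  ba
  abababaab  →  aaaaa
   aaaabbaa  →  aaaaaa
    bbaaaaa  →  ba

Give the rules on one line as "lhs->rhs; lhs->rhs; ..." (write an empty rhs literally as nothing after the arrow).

  | baabb => bbbb => b
  | baaaabba => bbaabba => baabba => bbbba => ba
  | bbbab => ab => a
  | abbbbaabb => abbbaabb => abbaabb => abaabb => aaabb => aaab => aaa

ab->a; baa->bb; bb->b; bbb->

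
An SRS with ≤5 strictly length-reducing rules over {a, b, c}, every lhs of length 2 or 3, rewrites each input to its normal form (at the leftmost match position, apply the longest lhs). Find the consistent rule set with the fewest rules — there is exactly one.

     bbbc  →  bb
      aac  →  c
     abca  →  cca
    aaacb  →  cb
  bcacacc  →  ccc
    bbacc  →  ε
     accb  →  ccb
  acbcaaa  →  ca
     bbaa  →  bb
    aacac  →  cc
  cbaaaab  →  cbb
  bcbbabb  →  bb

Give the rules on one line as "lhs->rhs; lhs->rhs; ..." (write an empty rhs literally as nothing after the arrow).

  | bbbc => bb
  | aac => c
  | abca => cca
  | aaacb => acb => cb

aa->; ab->c; ac->c; bc->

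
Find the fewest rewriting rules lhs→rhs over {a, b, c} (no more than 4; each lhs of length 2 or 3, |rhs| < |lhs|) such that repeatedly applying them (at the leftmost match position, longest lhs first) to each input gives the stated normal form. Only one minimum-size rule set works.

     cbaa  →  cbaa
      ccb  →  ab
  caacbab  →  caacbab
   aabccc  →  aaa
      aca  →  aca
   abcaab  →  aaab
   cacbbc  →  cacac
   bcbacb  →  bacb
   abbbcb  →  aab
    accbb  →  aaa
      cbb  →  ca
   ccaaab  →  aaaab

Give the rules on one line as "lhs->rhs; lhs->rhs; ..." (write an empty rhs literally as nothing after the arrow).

bb->a; bc->; cc->a

  | cbaa
  | ccb => ab
  | caacbab
  | aabccc => aacc => aaa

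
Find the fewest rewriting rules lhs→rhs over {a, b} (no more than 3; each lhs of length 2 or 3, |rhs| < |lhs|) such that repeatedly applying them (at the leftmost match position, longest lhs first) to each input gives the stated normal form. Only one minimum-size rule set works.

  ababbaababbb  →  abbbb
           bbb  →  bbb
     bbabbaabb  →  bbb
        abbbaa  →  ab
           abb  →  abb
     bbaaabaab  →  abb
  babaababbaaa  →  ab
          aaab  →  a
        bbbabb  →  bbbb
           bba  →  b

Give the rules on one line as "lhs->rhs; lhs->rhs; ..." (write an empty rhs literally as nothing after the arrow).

aab->; aba->ab; ba->

  | ababbaababbb => abbbaababbb => abbababbb => abbabbb => abbbb
  | bbb
  | bbabbaabb => bbbaabb => bbabb => bbb
  | abbbaa => abba => ab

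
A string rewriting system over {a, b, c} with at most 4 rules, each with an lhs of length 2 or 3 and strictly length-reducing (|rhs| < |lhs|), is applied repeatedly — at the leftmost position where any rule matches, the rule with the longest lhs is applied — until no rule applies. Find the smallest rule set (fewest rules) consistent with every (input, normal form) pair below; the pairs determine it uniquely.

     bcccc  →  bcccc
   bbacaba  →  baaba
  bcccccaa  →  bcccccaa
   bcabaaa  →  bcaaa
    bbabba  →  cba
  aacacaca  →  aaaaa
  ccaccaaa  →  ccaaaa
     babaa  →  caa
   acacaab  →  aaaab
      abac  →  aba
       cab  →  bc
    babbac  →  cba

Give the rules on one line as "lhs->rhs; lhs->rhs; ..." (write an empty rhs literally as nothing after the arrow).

ac->a; bab->c; bb->b; cab->bc

  | bcccc
  | bbacaba => bacaba => baaba
  | bcccccaa
  | bcabaaa => bbcaaa => bcaaa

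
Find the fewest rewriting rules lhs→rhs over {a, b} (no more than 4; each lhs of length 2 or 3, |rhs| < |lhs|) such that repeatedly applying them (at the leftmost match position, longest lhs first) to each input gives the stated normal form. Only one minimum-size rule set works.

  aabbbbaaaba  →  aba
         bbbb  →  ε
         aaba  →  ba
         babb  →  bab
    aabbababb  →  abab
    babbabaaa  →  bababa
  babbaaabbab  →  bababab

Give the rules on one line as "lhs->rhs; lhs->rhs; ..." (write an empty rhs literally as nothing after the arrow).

  | aabbbbaaaba => bbbbaaaba => bbaaaba => aaaba => aba
  | bbbb => bb => ε
  | aaba => ba
  | babb => bab

aa->; abb->ab; bb->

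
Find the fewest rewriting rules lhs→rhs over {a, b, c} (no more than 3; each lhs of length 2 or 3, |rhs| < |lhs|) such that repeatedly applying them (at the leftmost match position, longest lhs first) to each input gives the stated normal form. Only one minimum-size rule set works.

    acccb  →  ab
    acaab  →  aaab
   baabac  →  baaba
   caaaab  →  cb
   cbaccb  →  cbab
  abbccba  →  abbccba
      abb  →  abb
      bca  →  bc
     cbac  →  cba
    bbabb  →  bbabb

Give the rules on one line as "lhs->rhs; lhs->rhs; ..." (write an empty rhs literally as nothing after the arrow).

ac->a; ca->c

  | acccb => accb => acb => ab
  | acaab => aaab
  | baabac => baaba
  | caaaab => caaab => caab => cab => cb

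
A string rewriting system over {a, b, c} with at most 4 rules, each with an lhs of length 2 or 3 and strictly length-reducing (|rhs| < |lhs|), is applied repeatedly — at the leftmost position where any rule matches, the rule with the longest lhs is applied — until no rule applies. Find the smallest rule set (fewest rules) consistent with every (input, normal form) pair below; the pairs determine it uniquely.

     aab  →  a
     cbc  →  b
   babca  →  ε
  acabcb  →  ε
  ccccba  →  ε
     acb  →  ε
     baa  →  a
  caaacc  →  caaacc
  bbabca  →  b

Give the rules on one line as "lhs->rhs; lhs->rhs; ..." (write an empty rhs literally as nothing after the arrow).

  | aab => a
  | cbc => bc => b
  | babca => bca => ba => ε
  | acabcb => accb => acb => ab => ε

ab->; ba->; bc->b; cb->b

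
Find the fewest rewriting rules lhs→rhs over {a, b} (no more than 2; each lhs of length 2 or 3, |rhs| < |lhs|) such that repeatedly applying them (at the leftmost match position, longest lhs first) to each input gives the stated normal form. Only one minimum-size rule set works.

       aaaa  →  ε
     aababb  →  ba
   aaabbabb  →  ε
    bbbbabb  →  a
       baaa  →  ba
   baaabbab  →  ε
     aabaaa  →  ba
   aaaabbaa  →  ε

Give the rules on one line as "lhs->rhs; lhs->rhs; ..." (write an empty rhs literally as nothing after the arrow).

aa->; bb->

  | aaaa => aa => ε
  | aababb => babb => ba
  | aaabbabb => abbabb => aabb => bb => ε
  | bbbbabb => bbabb => abb => a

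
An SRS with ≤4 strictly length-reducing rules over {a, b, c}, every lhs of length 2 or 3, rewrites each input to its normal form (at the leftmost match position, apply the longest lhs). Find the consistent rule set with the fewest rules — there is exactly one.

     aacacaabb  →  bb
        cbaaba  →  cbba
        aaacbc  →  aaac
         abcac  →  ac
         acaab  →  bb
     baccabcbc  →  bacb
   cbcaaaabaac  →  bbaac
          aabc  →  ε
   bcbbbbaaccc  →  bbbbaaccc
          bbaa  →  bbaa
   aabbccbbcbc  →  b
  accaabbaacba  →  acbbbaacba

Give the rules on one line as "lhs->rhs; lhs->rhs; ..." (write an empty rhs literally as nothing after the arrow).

  | aacacaabb => aabcaabb => abcaabb => bcaabb => aabb => abb => bb
  | cbaaba => cbaba => cbba
  | aaacbc => aaac
  | abcac => bcac => ac

ab->b; bc->; ca->b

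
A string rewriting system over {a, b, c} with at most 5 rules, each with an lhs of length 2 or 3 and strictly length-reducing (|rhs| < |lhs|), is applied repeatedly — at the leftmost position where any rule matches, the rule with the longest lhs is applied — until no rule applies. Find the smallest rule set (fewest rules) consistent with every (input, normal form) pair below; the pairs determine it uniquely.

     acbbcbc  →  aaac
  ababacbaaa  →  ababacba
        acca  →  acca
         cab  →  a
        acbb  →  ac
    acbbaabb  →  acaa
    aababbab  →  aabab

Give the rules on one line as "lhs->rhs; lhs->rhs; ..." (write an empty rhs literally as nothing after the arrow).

baa->ba; bb->; cab->a; ccb->aa

  | acbbcbc => accbc => aaac
  | ababacbaaa => ababacbaa => ababacba
  | acca
  | cab => a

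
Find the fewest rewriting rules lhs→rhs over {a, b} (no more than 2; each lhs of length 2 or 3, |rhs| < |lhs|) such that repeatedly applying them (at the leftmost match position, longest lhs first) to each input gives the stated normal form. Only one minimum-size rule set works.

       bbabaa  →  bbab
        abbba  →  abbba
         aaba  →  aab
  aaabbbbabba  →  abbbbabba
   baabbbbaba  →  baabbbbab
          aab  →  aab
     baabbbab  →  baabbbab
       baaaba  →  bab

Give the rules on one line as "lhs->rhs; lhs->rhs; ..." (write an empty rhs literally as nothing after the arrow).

aaa->a; aba->ab

  | bbabaa => bbaba => bbab
  | abbba
  | aaba => aab
  | aaabbbbabba => abbbbabba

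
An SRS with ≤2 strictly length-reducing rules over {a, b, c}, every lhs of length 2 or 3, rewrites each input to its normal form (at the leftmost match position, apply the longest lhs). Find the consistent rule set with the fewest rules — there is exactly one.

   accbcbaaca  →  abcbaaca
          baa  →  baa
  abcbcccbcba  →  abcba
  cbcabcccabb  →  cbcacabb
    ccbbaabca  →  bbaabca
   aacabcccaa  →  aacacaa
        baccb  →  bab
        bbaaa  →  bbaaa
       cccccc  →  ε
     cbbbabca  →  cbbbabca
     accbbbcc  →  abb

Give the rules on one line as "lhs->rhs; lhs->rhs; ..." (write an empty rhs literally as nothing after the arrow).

bcc->; cc->

  | accbcbaaca => abcbaaca
  | baa
  | abcbcccbcba => abccbcba => abcba
  | cbcabcccabb => cbcacabb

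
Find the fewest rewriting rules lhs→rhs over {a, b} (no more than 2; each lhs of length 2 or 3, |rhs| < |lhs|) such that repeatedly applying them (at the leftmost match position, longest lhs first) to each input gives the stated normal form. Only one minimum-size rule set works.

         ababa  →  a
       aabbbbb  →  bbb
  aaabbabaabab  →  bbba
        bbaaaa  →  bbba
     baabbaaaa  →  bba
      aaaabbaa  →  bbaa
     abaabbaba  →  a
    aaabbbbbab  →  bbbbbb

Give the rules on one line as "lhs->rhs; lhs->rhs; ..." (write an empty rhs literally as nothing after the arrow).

  | ababa => aba => a
  | aabbbbb => abbbb => bbb
  | aaabbabaabab => bbbabaabab => bbbaabab => bbbaab => bbba
  | bbaaaa => bbba

aaa->b; ab->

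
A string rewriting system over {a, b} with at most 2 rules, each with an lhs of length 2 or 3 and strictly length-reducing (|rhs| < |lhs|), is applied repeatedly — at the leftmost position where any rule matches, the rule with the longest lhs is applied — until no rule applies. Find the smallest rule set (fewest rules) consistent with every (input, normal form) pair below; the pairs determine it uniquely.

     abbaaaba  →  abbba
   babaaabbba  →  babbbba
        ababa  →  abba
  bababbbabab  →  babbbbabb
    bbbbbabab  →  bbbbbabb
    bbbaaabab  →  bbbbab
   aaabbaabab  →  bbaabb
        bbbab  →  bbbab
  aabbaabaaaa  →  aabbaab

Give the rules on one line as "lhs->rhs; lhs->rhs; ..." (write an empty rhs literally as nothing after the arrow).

  | abbaaaba => abbba
  | babaaabbba => babaabbba => bababbba => babbbba
  | ababa => abba
  | bababbbabab => babbbbabab => babbbbabb

aaa->; aba->ab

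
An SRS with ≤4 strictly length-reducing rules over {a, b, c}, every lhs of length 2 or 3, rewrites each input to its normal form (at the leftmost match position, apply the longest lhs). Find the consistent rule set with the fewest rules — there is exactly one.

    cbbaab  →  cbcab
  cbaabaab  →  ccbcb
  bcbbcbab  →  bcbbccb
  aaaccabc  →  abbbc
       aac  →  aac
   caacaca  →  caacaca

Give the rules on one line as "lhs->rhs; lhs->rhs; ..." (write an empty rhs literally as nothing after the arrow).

aba->bb; acc->b; ba->c

  | cbbaab => cbcab
  | cbaabaab => ccabaab => ccbbab => ccbcb
  | bcbbcbab => bcbbccb
  | aaaccabc => aababc => abbbc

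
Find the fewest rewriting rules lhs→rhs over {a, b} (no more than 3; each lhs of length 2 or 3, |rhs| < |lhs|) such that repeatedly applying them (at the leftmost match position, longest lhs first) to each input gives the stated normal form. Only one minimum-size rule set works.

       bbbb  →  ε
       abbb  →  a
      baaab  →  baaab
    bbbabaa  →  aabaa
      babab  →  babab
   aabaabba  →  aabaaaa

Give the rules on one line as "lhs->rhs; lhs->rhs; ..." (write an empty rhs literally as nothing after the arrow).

bb->; bba->aa; bbb->bb

  | bbbb => bbb => bb => ε
  | abbb => abb => a
  | baaab
  | bbbabaa => bbabaa => aabaa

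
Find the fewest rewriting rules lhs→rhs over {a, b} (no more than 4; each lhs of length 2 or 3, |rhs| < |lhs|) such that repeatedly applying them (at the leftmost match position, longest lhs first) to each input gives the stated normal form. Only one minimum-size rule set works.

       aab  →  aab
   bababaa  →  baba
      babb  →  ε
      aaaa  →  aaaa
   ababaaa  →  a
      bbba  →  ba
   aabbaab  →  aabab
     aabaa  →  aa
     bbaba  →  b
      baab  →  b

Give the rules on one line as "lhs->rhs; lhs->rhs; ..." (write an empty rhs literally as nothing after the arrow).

  | aab
  | bababaa => baba
  | babb => baa => ε
  | aaaa

baa->; bb->a; bba->b; bbb->b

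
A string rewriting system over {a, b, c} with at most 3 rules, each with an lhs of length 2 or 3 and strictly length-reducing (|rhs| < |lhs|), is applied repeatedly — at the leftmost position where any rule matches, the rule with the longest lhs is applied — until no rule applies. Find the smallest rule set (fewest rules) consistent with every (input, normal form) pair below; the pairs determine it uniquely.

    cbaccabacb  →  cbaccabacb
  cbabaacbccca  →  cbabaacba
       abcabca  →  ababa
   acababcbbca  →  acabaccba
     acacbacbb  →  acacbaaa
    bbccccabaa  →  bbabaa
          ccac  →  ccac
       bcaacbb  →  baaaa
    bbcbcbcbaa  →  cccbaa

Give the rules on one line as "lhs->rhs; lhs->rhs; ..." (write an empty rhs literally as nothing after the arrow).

  | cbaccabacb
  | cbabaacbccca => cbabaacbcca => cbabaacbca => cbabaacba
  | abcabca => ababca => ababa
  | acababcbbca => acabaccbca => acabaccba

bc->b; bcb->cc; cbb->aa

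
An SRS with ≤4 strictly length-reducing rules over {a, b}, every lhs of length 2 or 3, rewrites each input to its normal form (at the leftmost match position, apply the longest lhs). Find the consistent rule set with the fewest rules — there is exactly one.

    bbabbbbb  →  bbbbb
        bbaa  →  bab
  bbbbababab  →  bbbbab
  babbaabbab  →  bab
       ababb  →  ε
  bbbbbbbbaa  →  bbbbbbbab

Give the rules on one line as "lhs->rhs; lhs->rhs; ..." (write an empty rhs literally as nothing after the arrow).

  | bbabbbbb => bbbbb
  | bbaa => bab
  | bbbbababab => bbbbabab => bbbbab
  | babbaabbab => baabbab => abbbab => bab

aba->a; abb->; baa->ab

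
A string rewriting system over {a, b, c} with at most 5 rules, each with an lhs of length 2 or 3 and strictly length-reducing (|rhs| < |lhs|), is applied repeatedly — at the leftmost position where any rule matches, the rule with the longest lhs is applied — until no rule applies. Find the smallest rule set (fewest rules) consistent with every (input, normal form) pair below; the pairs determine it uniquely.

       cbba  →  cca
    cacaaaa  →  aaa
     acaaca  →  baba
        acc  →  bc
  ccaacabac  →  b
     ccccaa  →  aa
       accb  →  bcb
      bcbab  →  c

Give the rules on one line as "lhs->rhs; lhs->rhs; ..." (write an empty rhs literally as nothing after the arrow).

  | cbba => cca
  | cacaaaa => cbaaaa => aaa
  | acaaca => baaca => baba
  | acc => bc

ac->b; bb->c; caa->aa; cba->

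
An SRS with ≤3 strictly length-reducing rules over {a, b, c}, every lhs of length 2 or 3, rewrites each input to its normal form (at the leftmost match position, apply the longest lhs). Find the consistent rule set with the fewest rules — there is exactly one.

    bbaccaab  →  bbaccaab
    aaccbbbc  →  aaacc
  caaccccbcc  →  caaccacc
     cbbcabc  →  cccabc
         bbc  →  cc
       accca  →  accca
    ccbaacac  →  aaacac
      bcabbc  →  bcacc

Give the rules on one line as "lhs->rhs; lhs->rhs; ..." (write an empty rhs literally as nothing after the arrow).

bbc->cc; ccb->a

  | bbaccaab
  | aaccbbbc => aaabbc => aaacc
  | caaccccbcc => caaccacc
  | cbbcabc => cccabc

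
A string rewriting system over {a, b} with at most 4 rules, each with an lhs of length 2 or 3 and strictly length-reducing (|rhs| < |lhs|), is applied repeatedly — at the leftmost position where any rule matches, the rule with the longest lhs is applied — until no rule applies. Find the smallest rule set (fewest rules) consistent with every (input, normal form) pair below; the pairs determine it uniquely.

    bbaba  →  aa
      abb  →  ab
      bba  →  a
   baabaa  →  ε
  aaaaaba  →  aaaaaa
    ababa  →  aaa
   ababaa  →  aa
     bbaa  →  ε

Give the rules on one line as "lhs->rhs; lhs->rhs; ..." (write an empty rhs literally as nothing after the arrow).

  | bbaba => baba => aba => aa
  | abb => ab
  | bba => ba => a
  | baabaa => baa => ε

ba->a; baa->; bb->b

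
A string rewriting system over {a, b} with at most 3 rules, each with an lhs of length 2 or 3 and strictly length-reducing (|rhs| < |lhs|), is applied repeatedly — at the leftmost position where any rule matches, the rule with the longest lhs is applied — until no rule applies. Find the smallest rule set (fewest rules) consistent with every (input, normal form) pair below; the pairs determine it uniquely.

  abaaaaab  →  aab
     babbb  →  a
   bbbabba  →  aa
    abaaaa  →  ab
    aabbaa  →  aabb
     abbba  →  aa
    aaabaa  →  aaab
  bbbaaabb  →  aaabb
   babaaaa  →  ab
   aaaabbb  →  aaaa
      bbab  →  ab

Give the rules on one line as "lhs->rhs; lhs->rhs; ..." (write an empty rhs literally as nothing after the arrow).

ba->a; baa->b; bbb->

  | abaaaaab => abaaab => abab => aab
  | babbb => abbb => a
  | bbbabba => abba => aba => aa
  | abaaaa => abaa => ab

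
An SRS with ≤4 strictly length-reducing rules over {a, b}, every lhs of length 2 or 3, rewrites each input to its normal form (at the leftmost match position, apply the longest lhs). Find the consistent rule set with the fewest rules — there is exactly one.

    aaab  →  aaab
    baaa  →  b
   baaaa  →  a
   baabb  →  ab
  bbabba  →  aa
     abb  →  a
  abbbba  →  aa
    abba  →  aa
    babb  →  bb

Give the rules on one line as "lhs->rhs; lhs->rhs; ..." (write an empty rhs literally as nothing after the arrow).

  | aaab
  | baaa => bba => b
  | baaaa => bbaa => bbb => a
  | baabb => bbbb => ab

abb->a; ba->; baa->bb; bbb->a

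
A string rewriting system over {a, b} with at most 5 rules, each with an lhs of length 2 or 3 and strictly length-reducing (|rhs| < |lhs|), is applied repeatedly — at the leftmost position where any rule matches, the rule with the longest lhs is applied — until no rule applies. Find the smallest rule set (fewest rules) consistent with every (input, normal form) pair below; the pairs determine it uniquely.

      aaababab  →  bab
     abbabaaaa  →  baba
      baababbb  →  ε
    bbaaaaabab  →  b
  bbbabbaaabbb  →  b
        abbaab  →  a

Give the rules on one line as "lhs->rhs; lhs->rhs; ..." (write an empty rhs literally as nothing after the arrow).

  | aaababab => abbabab => aabab => bab
  | abbabaaaa => aabaaaa => baaaa => baba
  | baababbb => bbabbb => abbb => aa => ε
  | bbaaaaabab => aaaaabab => abaabab => abbab => aab => b

aa->; aaa->ab; bb->; bbb->a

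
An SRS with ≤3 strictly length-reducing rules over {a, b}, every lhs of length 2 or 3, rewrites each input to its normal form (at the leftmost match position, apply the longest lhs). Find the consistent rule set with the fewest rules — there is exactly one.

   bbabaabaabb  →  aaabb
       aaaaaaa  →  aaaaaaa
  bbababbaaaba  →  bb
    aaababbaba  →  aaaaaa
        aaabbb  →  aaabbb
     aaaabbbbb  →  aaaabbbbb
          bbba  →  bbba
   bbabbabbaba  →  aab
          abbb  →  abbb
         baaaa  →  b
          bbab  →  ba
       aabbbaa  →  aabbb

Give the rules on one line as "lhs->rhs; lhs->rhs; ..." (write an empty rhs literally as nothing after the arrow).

  | bbabaabaabb => baaabaabb => babaabb => aaabb
  | aaaaaaa
  | bbababbaaaba => baabbaaaba => bbbaaaba => bbbaba => bbaa => bb
  | aaababbaba => aaaababa => aaaaaa

baa->b; bab->a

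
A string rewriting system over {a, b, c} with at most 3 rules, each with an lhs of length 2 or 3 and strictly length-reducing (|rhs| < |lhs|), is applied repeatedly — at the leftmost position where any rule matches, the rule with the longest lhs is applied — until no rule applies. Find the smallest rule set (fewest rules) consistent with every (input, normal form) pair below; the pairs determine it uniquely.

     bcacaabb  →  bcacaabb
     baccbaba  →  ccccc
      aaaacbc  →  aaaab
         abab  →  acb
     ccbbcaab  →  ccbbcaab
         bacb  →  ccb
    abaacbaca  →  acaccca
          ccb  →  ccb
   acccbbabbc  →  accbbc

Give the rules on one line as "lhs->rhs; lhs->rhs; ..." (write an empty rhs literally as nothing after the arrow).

  | bcacaabb
  | baccbaba => cccbaba => ccccba => ccccc
  | aaaacbc => aaaab
  | abab => acb

ba->c; bbb->bb; cbc->b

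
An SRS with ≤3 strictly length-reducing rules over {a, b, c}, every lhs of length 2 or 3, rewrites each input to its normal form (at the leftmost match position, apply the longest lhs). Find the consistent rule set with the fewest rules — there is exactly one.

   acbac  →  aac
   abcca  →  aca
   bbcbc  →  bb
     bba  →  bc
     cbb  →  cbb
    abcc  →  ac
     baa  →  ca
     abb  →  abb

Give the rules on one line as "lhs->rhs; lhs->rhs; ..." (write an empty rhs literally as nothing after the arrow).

ba->c; cbc->; cc->a

  | acbac => accc => aac
  | abcca => abaa => aca
  | bbcbc => bb
  | bba => bc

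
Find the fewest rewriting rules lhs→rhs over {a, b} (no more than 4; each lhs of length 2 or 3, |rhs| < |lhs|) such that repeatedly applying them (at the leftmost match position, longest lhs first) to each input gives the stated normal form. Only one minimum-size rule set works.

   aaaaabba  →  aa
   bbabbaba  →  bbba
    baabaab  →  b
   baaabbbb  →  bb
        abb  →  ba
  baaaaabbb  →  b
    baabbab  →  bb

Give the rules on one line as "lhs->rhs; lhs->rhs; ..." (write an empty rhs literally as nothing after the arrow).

aab->; ab->; abb->ba

  | aaaaabba => aaaba => aa
  | bbabbaba => bbbaaba => bbba
  | baabaab => baab => b
  | baaabbbb => babbb => bbab => bb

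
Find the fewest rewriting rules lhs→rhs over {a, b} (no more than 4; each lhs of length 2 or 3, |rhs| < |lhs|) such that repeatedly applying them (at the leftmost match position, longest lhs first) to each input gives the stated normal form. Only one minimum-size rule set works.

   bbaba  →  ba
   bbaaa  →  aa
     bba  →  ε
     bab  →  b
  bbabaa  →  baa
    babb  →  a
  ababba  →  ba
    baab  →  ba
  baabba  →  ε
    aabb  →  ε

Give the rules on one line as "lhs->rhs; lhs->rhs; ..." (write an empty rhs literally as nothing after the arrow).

  | bbaba => ba
  | bbaaa => aa
  | bba => ε
  | bab => b

ab->; aba->bb; bb->a; bba->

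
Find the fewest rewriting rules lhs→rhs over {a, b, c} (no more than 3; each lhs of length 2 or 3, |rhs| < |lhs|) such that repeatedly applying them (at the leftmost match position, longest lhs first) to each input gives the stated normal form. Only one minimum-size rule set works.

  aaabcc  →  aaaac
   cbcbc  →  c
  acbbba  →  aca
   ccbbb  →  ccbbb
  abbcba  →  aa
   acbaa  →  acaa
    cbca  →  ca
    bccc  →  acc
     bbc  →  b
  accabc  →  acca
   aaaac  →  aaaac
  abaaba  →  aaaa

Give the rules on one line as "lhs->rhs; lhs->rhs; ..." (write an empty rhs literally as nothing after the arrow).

ba->a; bc->; bcc->ac

  | aaabcc => aaaac
  | cbcbc => cbc => c
  | acbbba => acbba => acba => aca
  | ccbbb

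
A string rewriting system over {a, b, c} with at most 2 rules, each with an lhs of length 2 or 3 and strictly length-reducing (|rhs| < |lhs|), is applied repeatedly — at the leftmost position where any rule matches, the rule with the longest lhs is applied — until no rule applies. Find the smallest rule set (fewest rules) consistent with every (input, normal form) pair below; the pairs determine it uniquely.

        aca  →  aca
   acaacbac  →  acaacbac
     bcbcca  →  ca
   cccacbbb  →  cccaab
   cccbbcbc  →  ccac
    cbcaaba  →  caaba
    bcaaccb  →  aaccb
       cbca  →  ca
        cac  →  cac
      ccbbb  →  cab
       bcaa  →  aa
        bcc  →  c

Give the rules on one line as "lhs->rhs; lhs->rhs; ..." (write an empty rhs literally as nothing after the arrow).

bc->; cbb->a

  | aca
  | acaacbac
  | bcbcca => bcca => ca
  | cccacbbb => cccaab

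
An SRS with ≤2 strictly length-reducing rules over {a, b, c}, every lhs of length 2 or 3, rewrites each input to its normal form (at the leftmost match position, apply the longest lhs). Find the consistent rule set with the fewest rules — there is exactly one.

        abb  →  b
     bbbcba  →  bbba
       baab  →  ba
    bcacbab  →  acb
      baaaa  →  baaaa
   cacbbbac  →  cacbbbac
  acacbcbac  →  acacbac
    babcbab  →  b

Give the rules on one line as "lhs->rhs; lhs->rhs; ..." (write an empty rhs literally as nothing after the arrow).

ab->; bc->

  | abb => b
  | bbbcba => bbba
  | baab => ba
  | bcacbab => acbab => acb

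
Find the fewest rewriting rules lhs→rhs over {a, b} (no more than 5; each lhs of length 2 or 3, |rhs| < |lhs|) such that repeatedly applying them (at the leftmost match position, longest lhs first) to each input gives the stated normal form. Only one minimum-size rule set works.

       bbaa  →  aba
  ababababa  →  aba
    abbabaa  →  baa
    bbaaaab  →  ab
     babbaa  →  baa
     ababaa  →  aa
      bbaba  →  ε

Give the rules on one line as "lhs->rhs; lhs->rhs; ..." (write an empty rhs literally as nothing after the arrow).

  | bbaa => aba
  | ababababa => aababa => aba
  | abbabaa => aabbaa => baa
  | bbaaaab => abaaab => abaab => ab

aaa->aa; aab->; bab->; bba->ab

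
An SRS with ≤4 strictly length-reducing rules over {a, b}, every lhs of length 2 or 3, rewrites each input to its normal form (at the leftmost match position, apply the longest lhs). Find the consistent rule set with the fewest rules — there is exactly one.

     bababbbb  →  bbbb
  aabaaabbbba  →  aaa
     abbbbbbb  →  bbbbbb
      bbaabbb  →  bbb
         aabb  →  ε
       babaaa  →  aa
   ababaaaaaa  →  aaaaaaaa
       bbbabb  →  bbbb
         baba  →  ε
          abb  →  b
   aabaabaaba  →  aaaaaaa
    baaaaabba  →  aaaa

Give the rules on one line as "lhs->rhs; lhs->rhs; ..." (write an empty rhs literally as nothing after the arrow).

ab->; aba->aa; ba->

  | bababbbb => babbbb => bbbb
  | aabaaabbbba => aaaaabbbba => aaaabbba => aaabba => aaba => aaa
  | abbbbbbb => bbbbbb
  | bbaabbb => babbb => bbb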